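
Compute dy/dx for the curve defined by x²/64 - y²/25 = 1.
Take d/dx of both sides. Since y is implicitly a function of x, the chain rule attaches a y' = dy/dx factor whenever we differentiate through y.

Set F(x, y) = (left side) − (right side), so the curve is F = 0. Differentiating each term of F:
  d/dx[x^2/64] = x/32
  d/dx[-y^2/25] = -2y·y'/25
  d/dx[-1] = 0

Collecting, the y'-free part is the partial derivative in x and the y' coefficient is the partial derivative in y:
  ∂F/∂x = x/32
  ∂F/∂y = -2y/25

so d/dx[F(x, y(x))] = ∂F/∂x + (∂F/∂y)·y' = 0. Rearranging,
  dy/dx = -(∂F/∂x)/(∂F/∂y) = -(x/32)/(-2y/25) = 25x/(64y)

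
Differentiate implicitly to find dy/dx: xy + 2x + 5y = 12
Differentiate both sides with respect to x, treating y as y(x). By the chain rule, any term containing y contributes a factor of y' = dy/dx when we differentiate it.

Move every term to one side and write the relation as F(x, y) = 0. Term by term,
  d/dx[xy] = x·y' + y
  d/dx[2x] = 2
  d/dx[5y] = 5·y'
  d/dx[-12] = 0

The pieces without y' make up ∂F/∂x and the coefficient of y' is ∂F/∂y:
  ∂F/∂x = y + 2,
  ∂F/∂y = x + 5.

Since d/dx[F] = ∂F/∂x + (∂F/∂y)·y' = 0, solve for y':
  (∂F/∂y)·y' = -∂F/∂x
  dy/dx = -(∂F/∂x)/(∂F/∂y) = -(y + 2)/(x + 5) = (-y - 2)/(x + 5)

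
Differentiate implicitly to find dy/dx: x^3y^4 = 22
Differentiate the relation implicitly: treat y = y(x) and apply the chain rule, so every y-derivative picks up a y' = dy/dx factor.

With everything moved to the left-hand side, differentiate term by term:
  d/dx[x^3y^4] = 4x^3y^3·y' + 3x^2y^4
  d/dx[-22] = 0

Separating the contributions that come from x directly and those that come through y:
  without y':      3x^2y^4
  multiplying y':  4x^3y^3

so (3x^2y^4) + (4x^3y^3)·y' = 0, and therefore
  dy/dx = -(3x^2y^4)/(4x^3y^3) = -3y/(4x)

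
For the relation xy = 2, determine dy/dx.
Differentiate both sides with respect to x, treating y as y(x). By the chain rule, any term containing y contributes a factor of y' = dy/dx when we differentiate it.

Move every term to one side and write the relation as F(x, y) = 0. Term by term,
  d/dx[xy] = x·y' + y
  d/dx[-2] = 0

The pieces without y' make up ∂F/∂x and the coefficient of y' is ∂F/∂y:
  ∂F/∂x = y,
  ∂F/∂y = x.

Since d/dx[F] = ∂F/∂x + (∂F/∂y)·y' = 0, solve for y':
  (∂F/∂y)·y' = -∂F/∂x
  dy/dx = -(∂F/∂x)/(∂F/∂y) = -(y)/(x) = -y/x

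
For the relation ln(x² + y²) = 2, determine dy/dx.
Differentiate both sides with respect to x, treating y as y(x). By the chain rule, any term containing y contributes a factor of y' = dy/dx when we differentiate it.

Move every term to one side and write the relation as F(x, y) = 0. Term by term,
  d/dx[ln(x^2 + y^2)] = (2x + 2y·y')/(x^2 + y^2)
  d/dx[-2] = 0

The pieces without y' make up ∂F/∂x and the coefficient of y' is ∂F/∂y:
  ∂F/∂x = 2x/(x^2 + y^2),
  ∂F/∂y = 2y/(x^2 + y^2).

Since d/dx[F] = ∂F/∂x + (∂F/∂y)·y' = 0, solve for y':
  (∂F/∂y)·y' = -∂F/∂x
  dy/dx = -(∂F/∂x)/(∂F/∂y) = -(2x/(x^2 + y^2))/(2y/(x^2 + y^2)) = -x/y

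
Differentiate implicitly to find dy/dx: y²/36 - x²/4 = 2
Differentiate both sides with respect to x, treating y as y(x). By the chain rule, any term containing y contributes a factor of y' = dy/dx when we differentiate it.

Move every term to one side and write the relation as F(x, y) = 0. Term by term,
  d/dx[-x^2/4] = -x/2
  d/dx[y^2/36] = y·y'/18
  d/dx[-2] = 0

The pieces without y' make up ∂F/∂x and the coefficient of y' is ∂F/∂y:
  ∂F/∂x = -x/2,
  ∂F/∂y = y/18.

Since d/dx[F] = ∂F/∂x + (∂F/∂y)·y' = 0, solve for y':
  (∂F/∂y)·y' = -∂F/∂x
  dy/dx = -(∂F/∂x)/(∂F/∂y) = -(-x/2)/(y/18) = 9x/y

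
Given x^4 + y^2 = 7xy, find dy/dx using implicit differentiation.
Differentiate both sides with respect to x, treating y as y(x). By the chain rule, any term containing y contributes a factor of y' = dy/dx when we differentiate it.

Move every term to one side and write the relation as F(x, y) = 0. Term by term,
  d/dx[x^4] = 4x^3
  d/dx[-7xy] = -7x·y' - 7y
  d/dx[y^2] = 2y·y'

The pieces without y' make up ∂F/∂x and the coefficient of y' is ∂F/∂y:
  ∂F/∂x = 4x^3 - 7y,
  ∂F/∂y = -7x + 2y.

Since d/dx[F] = ∂F/∂x + (∂F/∂y)·y' = 0, solve for y':
  (∂F/∂y)·y' = -∂F/∂x
  dy/dx = -(∂F/∂x)/(∂F/∂y) = -(4x^3 - 7y)/(-7x + 2y) = (4x^3 - 7y)/(7x - 2y)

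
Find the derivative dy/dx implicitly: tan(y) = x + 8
Differentiate the relation implicitly: treat y = y(x) and apply the chain rule, so every y-derivative picks up a y' = dy/dx factor.

With everything moved to the left-hand side, differentiate term by term:
  d/dx[-x] = -1
  d/dx[tan(y)] = y'(tan(y)^2 + 1)
  d/dx[-8] = 0

Separating the contributions that come from x directly and those that come through y:
  without y':      -1
  multiplying y':  tan(y)^2 + 1

so (-1) + (tan(y)^2 + 1)·y' = 0, and therefore
  dy/dx = -(-1)/(tan(y)^2 + 1) = cos(y)^2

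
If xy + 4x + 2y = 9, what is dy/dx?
Take d/dx of both sides. Since y is implicitly a function of x, the chain rule attaches a y' = dy/dx factor whenever we differentiate through y.

Set F(x, y) = (left side) − (right side), so the curve is F = 0. Differentiating each term of F:
  d/dx[xy] = x·y' + y
  d/dx[4x] = 4
  d/dx[2y] = 2·y'
  d/dx[-9] = 0

Collecting, the y'-free part is the partial derivative in x and the y' coefficient is the partial derivative in y:
  ∂F/∂x = y + 4
  ∂F/∂y = x + 2

so d/dx[F(x, y(x))] = ∂F/∂x + (∂F/∂y)·y' = 0. Rearranging,
  dy/dx = -(∂F/∂x)/(∂F/∂y) = -(y + 4)/(x + 2) = (-y - 4)/(x + 2)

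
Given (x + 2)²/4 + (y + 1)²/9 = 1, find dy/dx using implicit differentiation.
Apply d/dx to both sides, remembering that y depends on x. Each occurrence of y therefore brings in a y' = dy/dx via the chain rule.

With F(x, y) equal to the left-hand side minus the right, differentiate F term by term:
  d/dx[(x + 2)^2/4] = x/2 + 1
  d/dx[(y + 1)^2/9] = 2·y'(y + 1)/9
  d/dx[-1] = 0
Adding these up, d/dx[F] = 0 becomes
  (x/2 + 1) + (2y/9 + 2/9)·y' = 0,
so isolating y',
  dy/dx = -(x/2 + 1)/(2y/9 + 2/9)
        = -((x + 2)/2)/(2(y + 1)/9) = 9(-x - 2)/(4(y + 1))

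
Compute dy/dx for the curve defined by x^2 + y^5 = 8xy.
Apply d/dx to both sides, remembering that y depends on x. Each occurrence of y therefore brings in a y' = dy/dx via the chain rule.

With F(x, y) equal to the left-hand side minus the right, differentiate F term by term:
  d/dx[x^2] = 2x
  d/dx[-8xy] = -8x·y' - 8y
  d/dx[y^5] = 5y^4·y'
Adding these up, d/dx[F] = 0 becomes
  (2x - 8y) + (-8x + 5y^4)·y' = 0,
so isolating y',
  dy/dx = -(2x - 8y)/(-8x + 5y^4) = 2(x - 4y)/(8x - 5y^4)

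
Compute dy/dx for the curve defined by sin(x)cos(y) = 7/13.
Differentiate the relation implicitly: treat y = y(x) and apply the chain rule, so every y-derivative picks up a y' = dy/dx factor.

With everything moved to the left-hand side, differentiate term by term:
  d/dx[sin(x)·cos(y)] = -y'·sin(x)·sin(y) + cos(x)·cos(y)
  d/dx[-7/13] = 0

Separating the contributions that come from x directly and those that come through y:
  without y':      cos(x)·cos(y)
  multiplying y':  -sin(x)·sin(y)

so (cos(x)·cos(y)) + (-sin(x)·sin(y))·y' = 0, and therefore
  dy/dx = -(cos(x)·cos(y))/(-sin(x)·sin(y)) = 1/(tan(x)·tan(y))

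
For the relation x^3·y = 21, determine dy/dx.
Take d/dx of both sides. Since y is implicitly a function of x, the chain rule attaches a y' = dy/dx factor whenever we differentiate through y.

Set F(x, y) = (left side) − (right side), so the curve is F = 0. Differentiating each term of F:
  d/dx[x^3y] = x^3·y' + 3x^2y
  d/dx[-21] = 0

Collecting, the y'-free part is the partial derivative in x and the y' coefficient is the partial derivative in y:
  ∂F/∂x = 3x^2y
  ∂F/∂y = x^3

so d/dx[F(x, y(x))] = ∂F/∂x + (∂F/∂y)·y' = 0. Rearranging,
  dy/dx = -(∂F/∂x)/(∂F/∂y) = -(3x^2y)/(x^3) = -3y/x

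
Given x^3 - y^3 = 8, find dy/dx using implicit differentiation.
Apply d/dx to both sides, remembering that y depends on x. Each occurrence of y therefore brings in a y' = dy/dx via the chain rule.

With F(x, y) equal to the left-hand side minus the right, differentiate F term by term:
  d/dx[x^3] = 3x^2
  d/dx[-y^3] = -3y^2·y'
  d/dx[-8] = 0
Adding these up, d/dx[F] = 0 becomes
  (3x^2) + (-3y^2)·y' = 0,
so isolating y',
  dy/dx = -(3x^2)/(-3y^2) = x^2/y^2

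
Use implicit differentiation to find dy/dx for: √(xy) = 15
Differentiate both sides with respect to x, treating y as y(x). By the chain rule, any term containing y contributes a factor of y' = dy/dx when we differentiate it.

Move every term to one side and write the relation as F(x, y) = 0. Term by term,
  d/dx[√(xy)] = √(xy)(x·y'/2 + y/2)/(xy)
  d/dx[-15] = 0

The pieces without y' make up ∂F/∂x and the coefficient of y' is ∂F/∂y:
  ∂F/∂x = √(xy)/(2x),
  ∂F/∂y = √(xy)/(2y).

Since d/dx[F] = ∂F/∂x + (∂F/∂y)·y' = 0, solve for y':
  (∂F/∂y)·y' = -∂F/∂x
  dy/dx = -(∂F/∂x)/(∂F/∂y) = -(√(xy)/(2x))/(√(xy)/(2y)) = -y/x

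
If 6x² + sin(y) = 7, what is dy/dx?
Take d/dx of both sides. Since y is implicitly a function of x, the chain rule attaches a y' = dy/dx factor whenever we differentiate through y.

Set F(x, y) = (left side) − (right side), so the curve is F = 0. Differentiating each term of F:
  d/dx[6x^2] = 12x
  d/dx[sin(y)] = y'·cos(y)
  d/dx[-7] = 0

Collecting, the y'-free part is the partial derivative in x and the y' coefficient is the partial derivative in y:
  ∂F/∂x = 12x
  ∂F/∂y = cos(y)

so d/dx[F(x, y(x))] = ∂F/∂x + (∂F/∂y)·y' = 0. Rearranging,
  dy/dx = -(∂F/∂x)/(∂F/∂y) = -(12x)/(cos(y)) = -12x/cos(y)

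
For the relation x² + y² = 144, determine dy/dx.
Apply d/dx to both sides, remembering that y depends on x. Each occurrence of y therefore brings in a y' = dy/dx via the chain rule.

With F(x, y) equal to the left-hand side minus the right, differentiate F term by term:
  d/dx[x^2] = 2x
  d/dx[y^2] = 2y·y'
  d/dx[-144] = 0
Adding these up, d/dx[F] = 0 becomes
  (2x) + (2y)·y' = 0,
so isolating y',
  dy/dx = -(2x)/(2y) = -x/y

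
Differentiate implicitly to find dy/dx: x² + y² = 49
Differentiate the relation implicitly: treat y = y(x) and apply the chain rule, so every y-derivative picks up a y' = dy/dx factor.

With everything moved to the left-hand side, differentiate term by term:
  d/dx[x^2] = 2x
  d/dx[y^2] = 2y·y'
  d/dx[-49] = 0

Separating the contributions that come from x directly and those that come through y:
  without y':      2x
  multiplying y':  2y

so (2x) + (2y)·y' = 0, and therefore
  dy/dx = -(2x)/(2y) = -x/y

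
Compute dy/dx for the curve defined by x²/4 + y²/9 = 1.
Apply d/dx to both sides, remembering that y depends on x. Each occurrence of y therefore brings in a y' = dy/dx via the chain rule.

With F(x, y) equal to the left-hand side minus the right, differentiate F term by term:
  d/dx[x^2/4] = x/2
  d/dx[y^2/9] = 2y·y'/9
  d/dx[-1] = 0
Adding these up, d/dx[F] = 0 becomes
  (x/2) + (2y/9)·y' = 0,
so isolating y',
  dy/dx = -(x/2)/(2y/9) = -9x/(4y)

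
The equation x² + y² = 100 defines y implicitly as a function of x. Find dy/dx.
Differentiate both sides with respect to x, treating y as y(x). By the chain rule, any term containing y contributes a factor of y' = dy/dx when we differentiate it.

Move every term to one side and write the relation as F(x, y) = 0. Term by term,
  d/dx[x^2] = 2x
  d/dx[y^2] = 2y·y'
  d/dx[-100] = 0

The pieces without y' make up ∂F/∂x and the coefficient of y' is ∂F/∂y:
  ∂F/∂x = 2x,
  ∂F/∂y = 2y.

Since d/dx[F] = ∂F/∂x + (∂F/∂y)·y' = 0, solve for y':
  (∂F/∂y)·y' = -∂F/∂x
  dy/dx = -(∂F/∂x)/(∂F/∂y) = -(2x)/(2y) = -x/y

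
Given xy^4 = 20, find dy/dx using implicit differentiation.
Differentiate both sides with respect to x, treating y as y(x). By the chain rule, any term containing y contributes a factor of y' = dy/dx when we differentiate it.

Move every term to one side and write the relation as F(x, y) = 0. Term by term,
  d/dx[xy^4] = 4xy^3·y' + y^4
  d/dx[-20] = 0

The pieces without y' make up ∂F/∂x and the coefficient of y' is ∂F/∂y:
  ∂F/∂x = y^4,
  ∂F/∂y = 4xy^3.

Since d/dx[F] = ∂F/∂x + (∂F/∂y)·y' = 0, solve for y':
  (∂F/∂y)·y' = -∂F/∂x
  dy/dx = -(∂F/∂x)/(∂F/∂y) = -(y^4)/(4xy^3) = -y/(4x)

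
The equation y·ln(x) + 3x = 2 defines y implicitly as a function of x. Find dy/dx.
Apply d/dx to both sides, remembering that y depends on x. Each occurrence of y therefore brings in a y' = dy/dx via the chain rule.

With F(x, y) equal to the left-hand side minus the right, differentiate F term by term:
  d/dx[3x] = 3
  d/dx[y·ln(x)] = y'·ln(x) + y/x
  d/dx[-2] = 0
Adding these up, d/dx[F] = 0 becomes
  (3 + y/x) + (ln(x))·y' = 0,
so isolating y',
  dy/dx = -(3 + y/x)/(ln(x))
        = -((3x + y)/x)/(ln(x)) = (-3x - y)/(x·ln(x))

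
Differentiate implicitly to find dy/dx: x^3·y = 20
Differentiate the relation implicitly: treat y = y(x) and apply the chain rule, so every y-derivative picks up a y' = dy/dx factor.

With everything moved to the left-hand side, differentiate term by term:
  d/dx[x^3y] = x^3·y' + 3x^2y
  d/dx[-20] = 0

Separating the contributions that come from x directly and those that come through y:
  without y':      3x^2y
  multiplying y':  x^3

so (3x^2y) + (x^3)·y' = 0, and therefore
  dy/dx = -(3x^2y)/(x^3) = -3y/x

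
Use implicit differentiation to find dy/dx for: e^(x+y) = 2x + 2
Apply d/dx to both sides, remembering that y depends on x. Each occurrence of y therefore brings in a y' = dy/dx via the chain rule.

With F(x, y) equal to the left-hand side minus the right, differentiate F term by term:
  d/dx[-2x] = -2
  d/dx[e^(x + y)] = (y' + 1)·e^(x + y)
  d/dx[-2] = 0
Adding these up, d/dx[F] = 0 becomes
  (e^(x + y) - 2) + (e^(x + y))·y' = 0,
so isolating y',
  dy/dx = -(e^(x + y) - 2)/(e^(x + y)) = 2e^(-x - y) - 1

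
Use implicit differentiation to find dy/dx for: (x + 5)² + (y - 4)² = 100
Differentiate both sides with respect to x, treating y as y(x). By the chain rule, any term containing y contributes a factor of y' = dy/dx when we differentiate it.

Move every term to one side and write the relation as F(x, y) = 0. Term by term,
  d/dx[(x + 5)^2] = 2x + 10
  d/dx[(y - 4)^2] = 2·y'(y - 4)
  d/dx[-100] = 0

The pieces without y' make up ∂F/∂x and the coefficient of y' is ∂F/∂y:
  ∂F/∂x = 2x + 10,
  ∂F/∂y = 2y - 8.

Since d/dx[F] = ∂F/∂x + (∂F/∂y)·y' = 0, solve for y':
  (∂F/∂y)·y' = -∂F/∂x
  dy/dx = -(∂F/∂x)/(∂F/∂y) = -(2x + 10)/(2y - 8) = (-x - 5)/(y - 4)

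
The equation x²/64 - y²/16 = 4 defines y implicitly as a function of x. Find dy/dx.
Apply d/dx to both sides, remembering that y depends on x. Each occurrence of y therefore brings in a y' = dy/dx via the chain rule.

With F(x, y) equal to the left-hand side minus the right, differentiate F term by term:
  d/dx[x^2/64] = x/32
  d/dx[-y^2/16] = -y·y'/8
  d/dx[-4] = 0
Adding these up, d/dx[F] = 0 becomes
  (x/32) + (-y/8)·y' = 0,
so isolating y',
  dy/dx = -(x/32)/(-y/8) = x/(4y)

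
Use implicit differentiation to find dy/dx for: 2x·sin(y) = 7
Apply d/dx to both sides, remembering that y depends on x. Each occurrence of y therefore brings in a y' = dy/dx via the chain rule.

With F(x, y) equal to the left-hand side minus the right, differentiate F term by term:
  d/dx[2x·sin(y)] = 2x·y'·cos(y) + 2sin(y)
  d/dx[-7] = 0
Adding these up, d/dx[F] = 0 becomes
  (2sin(y)) + (2x·cos(y))·y' = 0,
so isolating y',
  dy/dx = -(2sin(y))/(2x·cos(y)) = -tan(y)/x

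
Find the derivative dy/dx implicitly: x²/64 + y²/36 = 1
Take d/dx of both sides. Since y is implicitly a function of x, the chain rule attaches a y' = dy/dx factor whenever we differentiate through y.

Set F(x, y) = (left side) − (right side), so the curve is F = 0. Differentiating each term of F:
  d/dx[x^2/64] = x/32
  d/dx[y^2/36] = y·y'/18
  d/dx[-1] = 0

Collecting, the y'-free part is the partial derivative in x and the y' coefficient is the partial derivative in y:
  ∂F/∂x = x/32
  ∂F/∂y = y/18

so d/dx[F(x, y(x))] = ∂F/∂x + (∂F/∂y)·y' = 0. Rearranging,
  dy/dx = -(∂F/∂x)/(∂F/∂y) = -(x/32)/(y/18) = -9x/(16y)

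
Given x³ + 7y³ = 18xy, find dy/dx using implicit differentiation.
Apply d/dx to both sides, remembering that y depends on x. Each occurrence of y therefore brings in a y' = dy/dx via the chain rule.

With F(x, y) equal to the left-hand side minus the right, differentiate F term by term:
  d/dx[x^3] = 3x^2
  d/dx[-18xy] = -18x·y' - 18y
  d/dx[7y^3] = 21y^2·y'
Adding these up, d/dx[F] = 0 becomes
  (3x^2 - 18y) + (-18x + 21y^2)·y' = 0,
so isolating y',
  dy/dx = -(3x^2 - 18y)/(-18x + 21y^2) = (x^2 - 6y)/(6x - 7y^2)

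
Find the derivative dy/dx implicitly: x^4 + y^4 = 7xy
Differentiate the relation implicitly: treat y = y(x) and apply the chain rule, so every y-derivative picks up a y' = dy/dx factor.

With everything moved to the left-hand side, differentiate term by term:
  d/dx[x^4] = 4x^3
  d/dx[-7xy] = -7x·y' - 7y
  d/dx[y^4] = 4y^3·y'

Separating the contributions that come from x directly and those that come through y:
  without y':      4x^3 - 7y
  multiplying y':  -7x + 4y^3

so (4x^3 - 7y) + (-7x + 4y^3)·y' = 0, and therefore
  dy/dx = -(4x^3 - 7y)/(-7x + 4y^3) = (4x^3 - 7y)/(7x - 4y^3)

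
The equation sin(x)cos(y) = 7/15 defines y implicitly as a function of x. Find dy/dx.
Differentiate the relation implicitly: treat y = y(x) and apply the chain rule, so every y-derivative picks up a y' = dy/dx factor.

With everything moved to the left-hand side, differentiate term by term:
  d/dx[sin(x)·cos(y)] = -y'·sin(x)·sin(y) + cos(x)·cos(y)
  d/dx[-7/15] = 0

Separating the contributions that come from x directly and those that come through y:
  without y':      cos(x)·cos(y)
  multiplying y':  -sin(x)·sin(y)

so (cos(x)·cos(y)) + (-sin(x)·sin(y))·y' = 0, and therefore
  dy/dx = -(cos(x)·cos(y))/(-sin(x)·sin(y)) = 1/(tan(x)·tan(y))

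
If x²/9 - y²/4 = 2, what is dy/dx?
Take d/dx of both sides. Since y is implicitly a function of x, the chain rule attaches a y' = dy/dx factor whenever we differentiate through y.

Set F(x, y) = (left side) − (right side), so the curve is F = 0. Differentiating each term of F:
  d/dx[x^2/9] = 2x/9
  d/dx[-y^2/4] = -y·y'/2
  d/dx[-2] = 0

Collecting, the y'-free part is the partial derivative in x and the y' coefficient is the partial derivative in y:
  ∂F/∂x = 2x/9
  ∂F/∂y = -y/2

so d/dx[F(x, y(x))] = ∂F/∂x + (∂F/∂y)·y' = 0. Rearranging,
  dy/dx = -(∂F/∂x)/(∂F/∂y) = -(2x/9)/(-y/2) = 4x/(9y)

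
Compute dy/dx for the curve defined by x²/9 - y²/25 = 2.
Apply d/dx to both sides, remembering that y depends on x. Each occurrence of y therefore brings in a y' = dy/dx via the chain rule.

With F(x, y) equal to the left-hand side minus the right, differentiate F term by term:
  d/dx[x^2/9] = 2x/9
  d/dx[-y^2/25] = -2y·y'/25
  d/dx[-2] = 0
Adding these up, d/dx[F] = 0 becomes
  (2x/9) + (-2y/25)·y' = 0,
so isolating y',
  dy/dx = -(2x/9)/(-2y/25) = 25x/(9y)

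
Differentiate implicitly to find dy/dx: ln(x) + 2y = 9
Differentiate both sides with respect to x, treating y as y(x). By the chain rule, any term containing y contributes a factor of y' = dy/dx when we differentiate it.

Move every term to one side and write the relation as F(x, y) = 0. Term by term,
  d/dx[2y] = 2·y'
  d/dx[ln(x)] = 1/x
  d/dx[-9] = 0

The pieces without y' make up ∂F/∂x and the coefficient of y' is ∂F/∂y:
  ∂F/∂x = 1/x,
  ∂F/∂y = 2.

Since d/dx[F] = ∂F/∂x + (∂F/∂y)·y' = 0, solve for y':
  (∂F/∂y)·y' = -∂F/∂x
  dy/dx = -(∂F/∂x)/(∂F/∂y) = -(1/x)/(2) = -1/(2x)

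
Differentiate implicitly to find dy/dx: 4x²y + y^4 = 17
Differentiate the relation implicitly: treat y = y(x) and apply the chain rule, so every y-derivative picks up a y' = dy/dx factor.

With everything moved to the left-hand side, differentiate term by term:
  d/dx[4x^2y] = 4x^2·y' + 8xy
  d/dx[y^4] = 4y^3·y'
  d/dx[-17] = 0

Separating the contributions that come from x directly and those that come through y:
  without y':      8xy
  multiplying y':  4x^2 + 4y^3

so (8xy) + (4x^2 + 4y^3)·y' = 0, and therefore
  dy/dx = -(8xy)/(4x^2 + 4y^3) = -2xy/(x^2 + y^3)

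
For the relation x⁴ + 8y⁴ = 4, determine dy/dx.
Apply d/dx to both sides, remembering that y depends on x. Each occurrence of y therefore brings in a y' = dy/dx via the chain rule.

With F(x, y) equal to the left-hand side minus the right, differentiate F term by term:
  d/dx[x^4] = 4x^3
  d/dx[8y^4] = 32y^3·y'
  d/dx[-4] = 0
Adding these up, d/dx[F] = 0 becomes
  (4x^3) + (32y^3)·y' = 0,
so isolating y',
  dy/dx = -(4x^3)/(32y^3) = -x^3/(8y^3)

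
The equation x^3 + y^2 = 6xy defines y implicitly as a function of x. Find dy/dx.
Differentiate both sides with respect to x, treating y as y(x). By the chain rule, any term containing y contributes a factor of y' = dy/dx when we differentiate it.

Move every term to one side and write the relation as F(x, y) = 0. Term by term,
  d/dx[x^3] = 3x^2
  d/dx[-6xy] = -6x·y' - 6y
  d/dx[y^2] = 2y·y'

The pieces without y' make up ∂F/∂x and the coefficient of y' is ∂F/∂y:
  ∂F/∂x = 3x^2 - 6y,
  ∂F/∂y = -6x + 2y.

Since d/dx[F] = ∂F/∂x + (∂F/∂y)·y' = 0, solve for y':
  (∂F/∂y)·y' = -∂F/∂x
  dy/dx = -(∂F/∂x)/(∂F/∂y) = -(3x^2 - 6y)/(-6x + 2y) = 3(x^2 - 2y)/(2(3x - y))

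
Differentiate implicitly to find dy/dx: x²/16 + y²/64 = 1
Differentiate both sides with respect to x, treating y as y(x). By the chain rule, any term containing y contributes a factor of y' = dy/dx when we differentiate it.

Move every term to one side and write the relation as F(x, y) = 0. Term by term,
  d/dx[x^2/16] = x/8
  d/dx[y^2/64] = y·y'/32
  d/dx[-1] = 0

The pieces without y' make up ∂F/∂x and the coefficient of y' is ∂F/∂y:
  ∂F/∂x = x/8,
  ∂F/∂y = y/32.

Since d/dx[F] = ∂F/∂x + (∂F/∂y)·y' = 0, solve for y':
  (∂F/∂y)·y' = -∂F/∂x
  dy/dx = -(∂F/∂x)/(∂F/∂y) = -(x/8)/(y/32) = -4x/y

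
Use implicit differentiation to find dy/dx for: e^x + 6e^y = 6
Apply d/dx to both sides, remembering that y depends on x. Each occurrence of y therefore brings in a y' = dy/dx via the chain rule.

With F(x, y) equal to the left-hand side minus the right, differentiate F term by term:
  d/dx[e^(x)] = e^(x)
  d/dx[6e^(y)] = 6·y'·e^(y)
  d/dx[-6] = 0
Adding these up, d/dx[F] = 0 becomes
  (e^(x)) + (6e^(y))·y' = 0,
so isolating y',
  dy/dx = -(e^(x))/(6e^(y)) = -e^(x - y)/6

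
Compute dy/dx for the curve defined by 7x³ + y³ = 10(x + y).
Apply d/dx to both sides, remembering that y depends on x. Each occurrence of y therefore brings in a y' = dy/dx via the chain rule.

With F(x, y) equal to the left-hand side minus the right, differentiate F term by term:
  d/dx[7x^3] = 21x^2
  d/dx[-10x] = -10
  d/dx[y^3] = 3y^2·y'
  d/dx[-10y] = -10·y'
Adding these up, d/dx[F] = 0 becomes
  (21x^2 - 10) + (3y^2 - 10)·y' = 0,
so isolating y',
  dy/dx = -(21x^2 - 10)/(3y^2 - 10) = (10 - 21x^2)/(3y^2 - 10)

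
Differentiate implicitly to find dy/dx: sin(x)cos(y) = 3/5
Take d/dx of both sides. Since y is implicitly a function of x, the chain rule attaches a y' = dy/dx factor whenever we differentiate through y.

Set F(x, y) = (left side) − (right side), so the curve is F = 0. Differentiating each term of F:
  d/dx[sin(x)·cos(y)] = -y'·sin(x)·sin(y) + cos(x)·cos(y)
  d/dx[-3/5] = 0

Collecting, the y'-free part is the partial derivative in x and the y' coefficient is the partial derivative in y:
  ∂F/∂x = cos(x)·cos(y)
  ∂F/∂y = -sin(x)·sin(y)

so d/dx[F(x, y(x))] = ∂F/∂x + (∂F/∂y)·y' = 0. Rearranging,
  dy/dx = -(∂F/∂x)/(∂F/∂y) = -(cos(x)·cos(y))/(-sin(x)·sin(y)) = 1/(tan(x)·tan(y))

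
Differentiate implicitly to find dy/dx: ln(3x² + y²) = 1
Apply d/dx to both sides, remembering that y depends on x. Each occurrence of y therefore brings in a y' = dy/dx via the chain rule.

With F(x, y) equal to the left-hand side minus the right, differentiate F term by term:
  d/dx[ln(3x^2 + y^2)] = (6x + 2y·y')/(3x^2 + y^2)
  d/dx[-1] = 0
Adding these up, d/dx[F] = 0 becomes
  (6x/(3x^2 + y^2)) + (2y/(3x^2 + y^2))·y' = 0,
so isolating y',
  dy/dx = -(6x/(3x^2 + y^2))/(2y/(3x^2 + y^2)) = -3x/y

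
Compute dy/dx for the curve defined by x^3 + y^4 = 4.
Apply d/dx to both sides, remembering that y depends on x. Each occurrence of y therefore brings in a y' = dy/dx via the chain rule.

With F(x, y) equal to the left-hand side minus the right, differentiate F term by term:
  d/dx[x^3] = 3x^2
  d/dx[y^4] = 4y^3·y'
  d/dx[-4] = 0
Adding these up, d/dx[F] = 0 becomes
  (3x^2) + (4y^3)·y' = 0,
so isolating y',
  dy/dx = -(3x^2)/(4y^3) = -3x^2/(4y^3)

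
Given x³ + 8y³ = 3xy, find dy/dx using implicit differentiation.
Differentiate the relation implicitly: treat y = y(x) and apply the chain rule, so every y-derivative picks up a y' = dy/dx factor.

With everything moved to the left-hand side, differentiate term by term:
  d/dx[x^3] = 3x^2
  d/dx[-3xy] = -3x·y' - 3y
  d/dx[8y^3] = 24y^2·y'

Separating the contributions that come from x directly and those that come through y:
  without y':      3x^2 - 3y
  multiplying y':  -3x + 24y^2

so (3x^2 - 3y) + (-3x + 24y^2)·y' = 0, and therefore
  dy/dx = -(3x^2 - 3y)/(-3x + 24y^2) = (x^2 - y)/(x - 8y^2)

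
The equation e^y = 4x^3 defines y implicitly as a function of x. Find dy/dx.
Apply d/dx to both sides, remembering that y depends on x. Each occurrence of y therefore brings in a y' = dy/dx via the chain rule.

With F(x, y) equal to the left-hand side minus the right, differentiate F term by term:
  d/dx[-4x^3] = -12x^2
  d/dx[e^(y)] = y'·e^(y)
Adding these up, d/dx[F] = 0 becomes
  (-12x^2) + (e^(y))·y' = 0,
so isolating y',
  dy/dx = -(-12x^2)/(e^(y)) = 12x^2e^(-y)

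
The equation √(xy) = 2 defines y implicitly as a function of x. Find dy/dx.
Differentiate the relation implicitly: treat y = y(x) and apply the chain rule, so every y-derivative picks up a y' = dy/dx factor.

With everything moved to the left-hand side, differentiate term by term:
  d/dx[√(xy)] = √(xy)(x·y'/2 + y/2)/(xy)
  d/dx[-2] = 0

Separating the contributions that come from x directly and those that come through y:
  without y':      √(xy)/(2x)
  multiplying y':  √(xy)/(2y)

so (√(xy)/(2x)) + (√(xy)/(2y))·y' = 0, and therefore
  dy/dx = -(√(xy)/(2x))/(√(xy)/(2y)) = -y/x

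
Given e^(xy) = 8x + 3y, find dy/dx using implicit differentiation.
Differentiate the relation implicitly: treat y = y(x) and apply the chain rule, so every y-derivative picks up a y' = dy/dx factor.

With everything moved to the left-hand side, differentiate term by term:
  d/dx[-8x] = -8
  d/dx[-3y] = -3·y'
  d/dx[e^(xy)] = (x·y' + y)·e^(xy)

Separating the contributions that come from x directly and those that come through y:
  without y':      y·e^(xy) - 8
  multiplying y':  x·e^(xy) - 3

so (y·e^(xy) - 8) + (x·e^(xy) - 3)·y' = 0, and therefore
  dy/dx = -(y·e^(xy) - 8)/(x·e^(xy) - 3) = (-y·e^(xy) + 8)/(x·e^(xy) - 3)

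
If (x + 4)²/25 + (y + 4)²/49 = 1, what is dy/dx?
Take d/dx of both sides. Since y is implicitly a function of x, the chain rule attaches a y' = dy/dx factor whenever we differentiate through y.

Set F(x, y) = (left side) − (right side), so the curve is F = 0. Differentiating each term of F:
  d/dx[(x + 4)^2/25] = 2x/25 + 8/25
  d/dx[(y + 4)^2/49] = 2·y'(y + 4)/49
  d/dx[-1] = 0

Collecting, the y'-free part is the partial derivative in x and the y' coefficient is the partial derivative in y:
  ∂F/∂x = 2x/25 + 8/25
  ∂F/∂y = 2y/49 + 8/49

so d/dx[F(x, y(x))] = ∂F/∂x + (∂F/∂y)·y' = 0. Rearranging,
  dy/dx = -(∂F/∂x)/(∂F/∂y) = -(2x/25 + 8/25)/(2y/49 + 8/49)
        = -(2(x + 4)/25)/(2(y + 4)/49) = 49(-x - 4)/(25(y + 4))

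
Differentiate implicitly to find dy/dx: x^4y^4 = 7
Differentiate both sides with respect to x, treating y as y(x). By the chain rule, any term containing y contributes a factor of y' = dy/dx when we differentiate it.

Move every term to one side and write the relation as F(x, y) = 0. Term by term,
  d/dx[x^4y^4] = 4x^4y^3·y' + 4x^3y^4
  d/dx[-7] = 0

The pieces without y' make up ∂F/∂x and the coefficient of y' is ∂F/∂y:
  ∂F/∂x = 4x^3y^4,
  ∂F/∂y = 4x^4y^3.

Since d/dx[F] = ∂F/∂x + (∂F/∂y)·y' = 0, solve for y':
  (∂F/∂y)·y' = -∂F/∂x
  dy/dx = -(∂F/∂x)/(∂F/∂y) = -(4x^3y^4)/(4x^4y^3) = -y/x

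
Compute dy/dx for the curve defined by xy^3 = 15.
Differentiate the relation implicitly: treat y = y(x) and apply the chain rule, so every y-derivative picks up a y' = dy/dx factor.

With everything moved to the left-hand side, differentiate term by term:
  d/dx[xy^3] = 3xy^2·y' + y^3
  d/dx[-15] = 0

Separating the contributions that come from x directly and those that come through y:
  without y':      y^3
  multiplying y':  3xy^2

so (y^3) + (3xy^2)·y' = 0, and therefore
  dy/dx = -(y^3)/(3xy^2) = -y/(3x)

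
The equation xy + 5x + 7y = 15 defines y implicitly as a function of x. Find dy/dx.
Take d/dx of both sides. Since y is implicitly a function of x, the chain rule attaches a y' = dy/dx factor whenever we differentiate through y.

Set F(x, y) = (left side) − (right side), so the curve is F = 0. Differentiating each term of F:
  d/dx[xy] = x·y' + y
  d/dx[5x] = 5
  d/dx[7y] = 7·y'
  d/dx[-15] = 0

Collecting, the y'-free part is the partial derivative in x and the y' coefficient is the partial derivative in y:
  ∂F/∂x = y + 5
  ∂F/∂y = x + 7

so d/dx[F(x, y(x))] = ∂F/∂x + (∂F/∂y)·y' = 0. Rearranging,
  dy/dx = -(∂F/∂x)/(∂F/∂y) = -(y + 5)/(x + 7) = (-y - 5)/(x + 7)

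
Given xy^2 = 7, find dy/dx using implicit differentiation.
Apply d/dx to both sides, remembering that y depends on x. Each occurrence of y therefore brings in a y' = dy/dx via the chain rule.

With F(x, y) equal to the left-hand side minus the right, differentiate F term by term:
  d/dx[xy^2] = 2xy·y' + y^2
  d/dx[-7] = 0
Adding these up, d/dx[F] = 0 becomes
  (y^2) + (2xy)·y' = 0,
so isolating y',
  dy/dx = -(y^2)/(2xy) = -y/(2x)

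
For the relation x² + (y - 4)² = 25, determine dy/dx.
Apply d/dx to both sides, remembering that y depends on x. Each occurrence of y therefore brings in a y' = dy/dx via the chain rule.

With F(x, y) equal to the left-hand side minus the right, differentiate F term by term:
  d/dx[x^2] = 2x
  d/dx[(y - 4)^2] = 2·y'(y - 4)
  d/dx[-25] = 0
Adding these up, d/dx[F] = 0 becomes
  (2x) + (2y - 8)·y' = 0,
so isolating y',
  dy/dx = -(2x)/(2y - 8) = -x/(y - 4)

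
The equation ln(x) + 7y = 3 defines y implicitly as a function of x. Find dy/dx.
Differentiate both sides with respect to x, treating y as y(x). By the chain rule, any term containing y contributes a factor of y' = dy/dx when we differentiate it.

Move every term to one side and write the relation as F(x, y) = 0. Term by term,
  d/dx[7y] = 7·y'
  d/dx[ln(x)] = 1/x
  d/dx[-3] = 0

The pieces without y' make up ∂F/∂x and the coefficient of y' is ∂F/∂y:
  ∂F/∂x = 1/x,
  ∂F/∂y = 7.

Since d/dx[F] = ∂F/∂x + (∂F/∂y)·y' = 0, solve for y':
  (∂F/∂y)·y' = -∂F/∂x
  dy/dx = -(∂F/∂x)/(∂F/∂y) = -(1/x)/(7) = -1/(7x)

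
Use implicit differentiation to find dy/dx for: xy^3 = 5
Differentiate both sides with respect to x, treating y as y(x). By the chain rule, any term containing y contributes a factor of y' = dy/dx when we differentiate it.

Move every term to one side and write the relation as F(x, y) = 0. Term by term,
  d/dx[xy^3] = 3xy^2·y' + y^3
  d/dx[-5] = 0

The pieces without y' make up ∂F/∂x and the coefficient of y' is ∂F/∂y:
  ∂F/∂x = y^3,
  ∂F/∂y = 3xy^2.

Since d/dx[F] = ∂F/∂x + (∂F/∂y)·y' = 0, solve for y':
  (∂F/∂y)·y' = -∂F/∂x
  dy/dx = -(∂F/∂x)/(∂F/∂y) = -(y^3)/(3xy^2) = -y/(3x)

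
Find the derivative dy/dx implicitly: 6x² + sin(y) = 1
Differentiate both sides with respect to x, treating y as y(x). By the chain rule, any term containing y contributes a factor of y' = dy/dx when we differentiate it.

Move every term to one side and write the relation as F(x, y) = 0. Term by term,
  d/dx[6x^2] = 12x
  d/dx[sin(y)] = y'·cos(y)
  d/dx[-1] = 0

The pieces without y' make up ∂F/∂x and the coefficient of y' is ∂F/∂y:
  ∂F/∂x = 12x,
  ∂F/∂y = cos(y).

Since d/dx[F] = ∂F/∂x + (∂F/∂y)·y' = 0, solve for y':
  (∂F/∂y)·y' = -∂F/∂x
  dy/dx = -(∂F/∂x)/(∂F/∂y) = -(12x)/(cos(y)) = -12x/cos(y)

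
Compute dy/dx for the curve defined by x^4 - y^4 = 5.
Take d/dx of both sides. Since y is implicitly a function of x, the chain rule attaches a y' = dy/dx factor whenever we differentiate through y.

Set F(x, y) = (left side) − (right side), so the curve is F = 0. Differentiating each term of F:
  d/dx[x^4] = 4x^3
  d/dx[-y^4] = -4y^3·y'
  d/dx[-5] = 0

Collecting, the y'-free part is the partial derivative in x and the y' coefficient is the partial derivative in y:
  ∂F/∂x = 4x^3
  ∂F/∂y = -4y^3

so d/dx[F(x, y(x))] = ∂F/∂x + (∂F/∂y)·y' = 0. Rearranging,
  dy/dx = -(∂F/∂x)/(∂F/∂y) = -(4x^3)/(-4y^3) = x^3/y^3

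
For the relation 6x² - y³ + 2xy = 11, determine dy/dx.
Differentiate the relation implicitly: treat y = y(x) and apply the chain rule, so every y-derivative picks up a y' = dy/dx factor.

With everything moved to the left-hand side, differentiate term by term:
  d/dx[6x^2] = 12x
  d/dx[2xy] = 2x·y' + 2y
  d/dx[-y^3] = -3y^2·y'
  d/dx[-11] = 0

Separating the contributions that come from x directly and those that come through y:
  without y':      12x + 2y
  multiplying y':  2x - 3y^2

so (12x + 2y) + (2x - 3y^2)·y' = 0, and therefore
  dy/dx = -(12x + 2y)/(2x - 3y^2) = 2(-6x - y)/(2x - 3y^2)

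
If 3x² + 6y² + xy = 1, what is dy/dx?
Differentiate both sides with respect to x, treating y as y(x). By the chain rule, any term containing y contributes a factor of y' = dy/dx when we differentiate it.

Move every term to one side and write the relation as F(x, y) = 0. Term by term,
  d/dx[3x^2] = 6x
  d/dx[xy] = x·y' + y
  d/dx[6y^2] = 12y·y'
  d/dx[-1] = 0

The pieces without y' make up ∂F/∂x and the coefficient of y' is ∂F/∂y:
  ∂F/∂x = 6x + y,
  ∂F/∂y = x + 12y.

Since d/dx[F] = ∂F/∂x + (∂F/∂y)·y' = 0, solve for y':
  (∂F/∂y)·y' = -∂F/∂x
  dy/dx = -(∂F/∂x)/(∂F/∂y) = -(6x + y)/(x + 12y) = (-6x - y)/(x + 12y)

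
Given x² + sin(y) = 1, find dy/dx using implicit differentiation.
Differentiate both sides with respect to x, treating y as y(x). By the chain rule, any term containing y contributes a factor of y' = dy/dx when we differentiate it.

Move every term to one side and write the relation as F(x, y) = 0. Term by term,
  d/dx[x^2] = 2x
  d/dx[sin(y)] = y'·cos(y)
  d/dx[-1] = 0

The pieces without y' make up ∂F/∂x and the coefficient of y' is ∂F/∂y:
  ∂F/∂x = 2x,
  ∂F/∂y = cos(y).

Since d/dx[F] = ∂F/∂x + (∂F/∂y)·y' = 0, solve for y':
  (∂F/∂y)·y' = -∂F/∂x
  dy/dx = -(∂F/∂x)/(∂F/∂y) = -(2x)/(cos(y)) = -2x/cos(y)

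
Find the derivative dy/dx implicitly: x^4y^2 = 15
Differentiate the relation implicitly: treat y = y(x) and apply the chain rule, so every y-derivative picks up a y' = dy/dx factor.

With everything moved to the left-hand side, differentiate term by term:
  d/dx[x^4y^2] = 2x^4y·y' + 4x^3y^2
  d/dx[-15] = 0

Separating the contributions that come from x directly and those that come through y:
  without y':      4x^3y^2
  multiplying y':  2x^4y

so (4x^3y^2) + (2x^4y)·y' = 0, and therefore
  dy/dx = -(4x^3y^2)/(2x^4y) = -2y/x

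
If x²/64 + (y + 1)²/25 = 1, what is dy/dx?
Apply d/dx to both sides, remembering that y depends on x. Each occurrence of y therefore brings in a y' = dy/dx via the chain rule.

With F(x, y) equal to the left-hand side minus the right, differentiate F term by term:
  d/dx[x^2/64] = x/32
  d/dx[(y + 1)^2/25] = 2·y'(y + 1)/25
  d/dx[-1] = 0
Adding these up, d/dx[F] = 0 becomes
  (x/32) + (2y/25 + 2/25)·y' = 0,
so isolating y',
  dy/dx = -(x/32)/(2y/25 + 2/25)
        = -(x/32)/(2(y + 1)/25) = -25x/(64y + 64)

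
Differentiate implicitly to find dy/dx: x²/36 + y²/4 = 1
Take d/dx of both sides. Since y is implicitly a function of x, the chain rule attaches a y' = dy/dx factor whenever we differentiate through y.

Set F(x, y) = (left side) − (right side), so the curve is F = 0. Differentiating each term of F:
  d/dx[x^2/36] = x/18
  d/dx[y^2/4] = y·y'/2
  d/dx[-1] = 0

Collecting, the y'-free part is the partial derivative in x and the y' coefficient is the partial derivative in y:
  ∂F/∂x = x/18
  ∂F/∂y = y/2

so d/dx[F(x, y(x))] = ∂F/∂x + (∂F/∂y)·y' = 0. Rearranging,
  dy/dx = -(∂F/∂x)/(∂F/∂y) = -(x/18)/(y/2) = -x/(9y)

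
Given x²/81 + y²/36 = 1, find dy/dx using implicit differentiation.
Differentiate the relation implicitly: treat y = y(x) and apply the chain rule, so every y-derivative picks up a y' = dy/dx factor.

With everything moved to the left-hand side, differentiate term by term:
  d/dx[x^2/81] = 2x/81
  d/dx[y^2/36] = y·y'/18
  d/dx[-1] = 0

Separating the contributions that come from x directly and those that come through y:
  without y':      2x/81
  multiplying y':  y/18

so (2x/81) + (y/18)·y' = 0, and therefore
  dy/dx = -(2x/81)/(y/18) = -4x/(9y)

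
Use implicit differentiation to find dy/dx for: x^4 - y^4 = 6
Differentiate both sides with respect to x, treating y as y(x). By the chain rule, any term containing y contributes a factor of y' = dy/dx when we differentiate it.

Move every term to one side and write the relation as F(x, y) = 0. Term by term,
  d/dx[x^4] = 4x^3
  d/dx[-y^4] = -4y^3·y'
  d/dx[-6] = 0

The pieces without y' make up ∂F/∂x and the coefficient of y' is ∂F/∂y:
  ∂F/∂x = 4x^3,
  ∂F/∂y = -4y^3.

Since d/dx[F] = ∂F/∂x + (∂F/∂y)·y' = 0, solve for y':
  (∂F/∂y)·y' = -∂F/∂x
  dy/dx = -(∂F/∂x)/(∂F/∂y) = -(4x^3)/(-4y^3) = x^3/y^3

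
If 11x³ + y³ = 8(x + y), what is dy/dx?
Differentiate both sides with respect to x, treating y as y(x). By the chain rule, any term containing y contributes a factor of y' = dy/dx when we differentiate it.

Move every term to one side and write the relation as F(x, y) = 0. Term by term,
  d/dx[11x^3] = 33x^2
  d/dx[-8x] = -8
  d/dx[y^3] = 3y^2·y'
  d/dx[-8y] = -8·y'

The pieces without y' make up ∂F/∂x and the coefficient of y' is ∂F/∂y:
  ∂F/∂x = 33x^2 - 8,
  ∂F/∂y = 3y^2 - 8.

Since d/dx[F] = ∂F/∂x + (∂F/∂y)·y' = 0, solve for y':
  (∂F/∂y)·y' = -∂F/∂x
  dy/dx = -(∂F/∂x)/(∂F/∂y) = -(33x^2 - 8)/(3y^2 - 8) = (8 - 33x^2)/(3y^2 - 8)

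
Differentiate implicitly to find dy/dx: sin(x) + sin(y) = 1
Differentiate the relation implicitly: treat y = y(x) and apply the chain rule, so every y-derivative picks up a y' = dy/dx factor.

With everything moved to the left-hand side, differentiate term by term:
  d/dx[sin(x)] = cos(x)
  d/dx[sin(y)] = y'·cos(y)
  d/dx[-1] = 0

Separating the contributions that come from x directly and those that come through y:
  without y':      cos(x)
  multiplying y':  cos(y)

so (cos(x)) + (cos(y))·y' = 0, and therefore
  dy/dx = -(cos(x))/(cos(y)) = -cos(x)/cos(y)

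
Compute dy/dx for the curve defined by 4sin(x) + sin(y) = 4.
Take d/dx of both sides. Since y is implicitly a function of x, the chain rule attaches a y' = dy/dx factor whenever we differentiate through y.

Set F(x, y) = (left side) − (right side), so the curve is F = 0. Differentiating each term of F:
  d/dx[4sin(x)] = 4cos(x)
  d/dx[sin(y)] = y'·cos(y)
  d/dx[-4] = 0

Collecting, the y'-free part is the partial derivative in x and the y' coefficient is the partial derivative in y:
  ∂F/∂x = 4cos(x)
  ∂F/∂y = cos(y)

so d/dx[F(x, y(x))] = ∂F/∂x + (∂F/∂y)·y' = 0. Rearranging,
  dy/dx = -(∂F/∂x)/(∂F/∂y) = -(4cos(x))/(cos(y)) = -4cos(x)/cos(y)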